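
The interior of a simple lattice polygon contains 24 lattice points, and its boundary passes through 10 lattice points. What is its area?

28

By Pick's theorem, A = I + B/2 − 1 = 24 + 10/2 − 1 = 28.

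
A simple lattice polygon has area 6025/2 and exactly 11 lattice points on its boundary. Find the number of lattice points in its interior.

3008

From Pick's theorem, I = A − B/2 + 1 = 6025/2 − 11/2 + 1 = 3008.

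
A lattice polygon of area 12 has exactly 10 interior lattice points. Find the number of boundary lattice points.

6

Pick's theorem gives A = I + B/2 − 1, so B = 2(A − I + 1) = 2(12 − 10 + 1) = 6.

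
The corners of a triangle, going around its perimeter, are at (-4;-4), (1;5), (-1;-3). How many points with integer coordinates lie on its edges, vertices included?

Summing gcd(|Δx|,|Δy|) over the edges gives the boundary count: gcd(5,9) + gcd(2,8) + gcd(3,1) = 1+2+1 = 4.

4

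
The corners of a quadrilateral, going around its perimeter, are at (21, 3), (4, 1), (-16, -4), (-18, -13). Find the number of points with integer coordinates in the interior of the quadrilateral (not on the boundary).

Using the shoelace formula, 2A = |[21·1 − 4·3] + [4·(-4) − (-16)·1] + [(-16)·(-13) − (-18)·(-4)] + [(-18)·3 − 21·(-13)]| = 364, so the area is 182.
Summing gcd(|Δx|,|Δy|) over the edges gives the boundary count: gcd(17,2) + gcd(20,5) + gcd(2,9) + gcd(39,16) = 1+5+1+1 = 8.
By Pick's theorem A = I + B/2 − 1, so I = 182 − 8/2 + 1 = 179.

179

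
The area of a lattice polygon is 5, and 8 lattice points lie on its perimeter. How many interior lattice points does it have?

2

Pick's theorem A = I + B/2 − 1 rearranges to I = A − B/2 + 1 = 5 − 8/2 + 1 = 2.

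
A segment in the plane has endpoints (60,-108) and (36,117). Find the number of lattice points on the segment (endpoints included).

The number of lattice points on a segment between lattice points is gcd(|Δx|,|Δy|) + 1 = gcd(24,225) + 1 = 3 + 1 = 4.

4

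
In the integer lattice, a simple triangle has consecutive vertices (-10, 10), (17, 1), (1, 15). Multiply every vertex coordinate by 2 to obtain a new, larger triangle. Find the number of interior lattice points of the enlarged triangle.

457

By the shoelace formula, twice the signed area is |[(-10)·1 − 17·10] + [17·15 − 1·1] + [1·10 − (-10)·15]| = 234, so the area is 117.
Along each edge there are gcd(|Δx|,|Δy|)+1 lattice points, so counting each shared vertex once the boundary has gcd(27,9) + gcd(16,14) + gcd(11,5) = 9+2+1 = 12.
Scaling by 2 multiplies the area by 2² = 4 (so the new area is 468) and multiplies the boundary lattice-point count by 2, giving 24.
By Pick's theorem, the interior count of the dilated polygon is 468 − 24/2 + 1 = 457.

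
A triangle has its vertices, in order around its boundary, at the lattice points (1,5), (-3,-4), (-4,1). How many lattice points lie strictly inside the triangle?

14

The shoelace formula gives twice the area as |(1·(-4) − (-3)·5) + ((-3)·1 − (-4)·(-4)) + ((-4)·5 − 1·1)| = 29, so the area is 29/2.
Summing gcd(|Δx|,|Δy|) over the edges gives the boundary count: gcd(4,9) + gcd(1,5) + gcd(5,4) = 1+1+1 = 3.
Pick's theorem gives I = A − B/2 + 1 = 29/2 − 3/2 + 1 = 14.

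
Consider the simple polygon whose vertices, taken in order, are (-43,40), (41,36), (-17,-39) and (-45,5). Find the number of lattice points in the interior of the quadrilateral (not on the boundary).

By the shoelace formula, twice the signed area is |((-43)·36 − 41·40) + (41·(-39) − (-17)·36) + ((-17)·5 − (-45)·(-39)) + ((-45)·40 − (-43)·5)| = 7600, so the area is 3800.
Summing gcd(|Δx|,|Δy|) over the edges gives the boundary count: gcd(84,4) + gcd(58,75) + gcd(28,44) + gcd(2,35) = 4+1+4+1 = 10.
By Pick's theorem A = I + B/2 − 1, so I = 3800 − 10/2 + 1 = 3796.

3796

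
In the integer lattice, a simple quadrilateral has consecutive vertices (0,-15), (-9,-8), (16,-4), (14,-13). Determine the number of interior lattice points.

165

By the shoelace formula, twice the signed area is |[0·(-8) − (-9)·(-15)] + [(-9)·(-4) − 16·(-8)] + [16·(-13) − 14·(-4)] + [14·(-15) − 0·(-13)]| = 333, so the area is 166.5.
Summing gcd(|Δx|,|Δy|) over the edges gives the boundary count: gcd(9,7) + gcd(25,4) + gcd(2,9) + gcd(14,2) = 1+1+1+2 = 5.
By Pick's theorem A = I + B/2 − 1, so I = 166.5 − 5/2 + 1 = 165.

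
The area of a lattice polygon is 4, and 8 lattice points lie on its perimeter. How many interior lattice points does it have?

1

From Pick's theorem, I = A − B/2 + 1 = 4 − 8/2 + 1 = 1.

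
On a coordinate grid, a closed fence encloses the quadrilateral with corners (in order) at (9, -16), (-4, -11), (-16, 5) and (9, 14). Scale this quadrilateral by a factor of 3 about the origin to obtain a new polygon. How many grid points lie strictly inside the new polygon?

3988

By the shoelace formula, twice the signed area is |(9·(-11) − (-4)·(-16)) + ((-4)·5 − (-16)·(-11)) + ((-16)·14 − 9·5) + (9·(-16) − 9·14)| = 898, so the area is 449.
Along each edge there are gcd(|Δx|,|Δy|)+1 lattice points, so counting each shared vertex once the boundary has gcd(13,5) + gcd(12,16) + gcd(25,9) + gcd(0,30) = 1+4+1+30 = 36.
Scaling by 3 multiplies the area by 3² = 9 (so the new area is 4041) and multiplies the boundary lattice-point count by 3, giving 108.
By Pick's theorem, the interior count of the dilated polygon is 4041 − 108/2 + 1 = 3988.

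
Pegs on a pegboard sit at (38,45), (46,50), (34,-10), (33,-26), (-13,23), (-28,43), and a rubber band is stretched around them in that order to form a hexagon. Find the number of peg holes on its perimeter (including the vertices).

22

Summing gcd(|Δx|,|Δy|) over the edges gives the boundary count: gcd(8,5) + gcd(12,60) + gcd(1,16) + gcd(46,49) + gcd(15,20) + gcd(66,2) = 1+12+1+1+5+2 = 22.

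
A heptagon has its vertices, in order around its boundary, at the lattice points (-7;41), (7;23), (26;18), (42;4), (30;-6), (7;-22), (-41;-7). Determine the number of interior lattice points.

2616

By the shoelace formula, twice the signed area is |((-7)·23 − 7·41) + (7·18 − 26·23) + (26·4 − 42·18) + (42·(-6) − 30·4) + (30·(-22) − 7·(-6)) + (7·(-7) − (-41)·(-22)) + ((-41)·41 − (-7)·(-7))| = 5243, so the area is 5243/2.
Along each edge there are gcd(|Δx|,|Δy|)+1 lattice points, so counting each shared vertex once the boundary has gcd(14,18) + gcd(19,5) + gcd(16,14) + gcd(12,10) + gcd(23,16) + gcd(48,15) + gcd(34,48) = 2+1+2+2+1+3+2 = 13.
Pick's theorem gives I = A − B/2 + 1 = 5243/2 − 13/2 + 1 = 2616.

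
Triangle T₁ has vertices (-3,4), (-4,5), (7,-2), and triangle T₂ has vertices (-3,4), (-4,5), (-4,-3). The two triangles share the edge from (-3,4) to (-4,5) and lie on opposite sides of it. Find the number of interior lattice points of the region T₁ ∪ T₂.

1

The union is the simple quadrilateral with vertices (-3,4), (7,-2), (-4,5), (-4,-3) in order.
By the shoelace formula, twice the signed area is |((-3)·(-2) − 7·4) + (7·5 − (-4)·(-2)) + ((-4)·(-3) − (-4)·5) + ((-4)·4 − (-3)·(-3))| = 12, so the area is 6.
The number of boundary lattice points is Σ gcd(|Δx|,|Δy|) = gcd(10,6) + gcd(11,7) + gcd(0,8) + gcd(1,7) = 2+1+8+1 = 12.
By Pick's theorem I = A − B/2 + 1 = 6 − 12/2 + 1 = 1.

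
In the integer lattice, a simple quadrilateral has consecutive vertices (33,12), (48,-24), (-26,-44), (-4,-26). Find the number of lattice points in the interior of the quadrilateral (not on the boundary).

1394

Using the shoelace formula, 2A = |(33·(-24) − 48·12) + (48·(-44) − (-26)·(-24)) + ((-26)·(-26) − (-4)·(-44)) + ((-4)·12 − 33·(-26))| = 2794, so the area is 1397.
Summing gcd(|Δx|,|Δy|) over the edges gives the boundary count: gcd(15,36) + gcd(74,20) + gcd(22,18) + gcd(37,38) = 3+2+2+1 = 8.
Pick's theorem gives I = A − B/2 + 1 = 1397 − 8/2 + 1 = 1394.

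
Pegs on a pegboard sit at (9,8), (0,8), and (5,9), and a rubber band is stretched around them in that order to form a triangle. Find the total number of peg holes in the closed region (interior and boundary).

Using the shoelace formula, 2A = |(9·8 − 0·8) + (0·9 − 5·8) + (5·8 − 9·9)| = 9, so the area is 9/2.
The number of boundary lattice points is Σ gcd(|Δx|,|Δy|) = gcd(9,0) + gcd(5,1) + gcd(4,1) = 9+1+1 = 11.
Pick's theorem gives I = A − B/2 + 1 = 9/2 − 11/2 + 1 = 0, so the closed region contains I + B = 0 + 11 = 11 lattice points.

11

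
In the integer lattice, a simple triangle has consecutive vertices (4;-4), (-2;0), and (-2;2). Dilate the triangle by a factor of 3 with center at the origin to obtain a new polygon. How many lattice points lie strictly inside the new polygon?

By the shoelace formula, twice the signed area is |[4·0 − (-2)·(-4)] + [(-2)·2 − (-2)·0] + [(-2)·(-4) − 4·2]| = 12, so the area is 6.
Along each edge there are gcd(|Δx|,|Δy|)+1 lattice points, so counting each shared vertex once the boundary has gcd(6,4) + gcd(0,2) + gcd(6,6) = 2+2+6 = 10.
Scaling by 3 multiplies the area by 3² = 9 (so the new area is 54) and multiplies the boundary lattice-point count by 3, giving 30.
By Pick's theorem, the interior count of the dilated polygon is 54 − 30/2 + 1 = 40.

40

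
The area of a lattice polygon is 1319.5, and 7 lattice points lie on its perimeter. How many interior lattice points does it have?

Pick's theorem A = I + B/2 − 1 rearranges to I = A − B/2 + 1 = 1319.5 − 7/2 + 1 = 1317.

1317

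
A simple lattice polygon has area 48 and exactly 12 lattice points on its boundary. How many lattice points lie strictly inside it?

From Pick's theorem, I = A − B/2 + 1 = 48 − 12/2 + 1 = 43.

43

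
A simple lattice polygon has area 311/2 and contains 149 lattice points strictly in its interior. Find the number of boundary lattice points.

15

Pick's theorem gives A = I + B/2 − 1, so B = 2(A − I + 1) = 2(311/2 − 149 + 1) = 15.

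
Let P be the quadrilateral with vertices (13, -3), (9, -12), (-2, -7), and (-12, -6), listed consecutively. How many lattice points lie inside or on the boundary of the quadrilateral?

By the shoelace formula, twice the signed area is |(13·(-12) − 9·(-3)) + (9·(-7) − (-2)·(-12)) + ((-2)·(-6) − (-12)·(-7)) + ((-12)·(-3) − 13·(-6))| = 174, so the area is 87.
Summing gcd(|Δx|,|Δy|) over the edges gives the boundary count: gcd(4,9) + gcd(11,5) + gcd(10,1) + gcd(25,3) = 1+1+1+1 = 4.
Pick's theorem gives I = A − B/2 + 1 = 87 − 4/2 + 1 = 86, so the closed region contains I + B = 86 + 4 = 90 lattice points.

90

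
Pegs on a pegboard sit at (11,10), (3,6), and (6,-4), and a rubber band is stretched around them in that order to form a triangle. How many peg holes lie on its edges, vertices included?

The number of boundary lattice points is Σ gcd(|Δx|,|Δy|) = gcd(8,4) + gcd(3,10) + gcd(5,14) = 4+1+1 = 6.

6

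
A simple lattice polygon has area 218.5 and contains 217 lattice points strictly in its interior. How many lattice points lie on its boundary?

Pick's theorem gives A = I + B/2 − 1, so B = 2(A − I + 1) = 2(218.5 − 217 + 1) = 5.

5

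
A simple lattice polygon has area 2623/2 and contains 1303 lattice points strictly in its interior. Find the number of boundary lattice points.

Pick's theorem gives A = I + B/2 − 1, so B = 2(A − I + 1) = 2(2623/2 − 1303 + 1) = 19.

19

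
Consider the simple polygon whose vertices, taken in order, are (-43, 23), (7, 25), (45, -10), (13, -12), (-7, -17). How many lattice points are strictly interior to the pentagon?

2013

By the shoelace formula, twice the signed area is |[(-43)·25 − 7·23] + [7·(-10) − 45·25] + [45·(-12) − 13·(-10)] + [13·(-17) − (-7)·(-12)] + [(-7)·23 − (-43)·(-17)]| = 4038, so the area is 2019.
Along each edge there are gcd(|Δx|,|Δy|)+1 lattice points, so counting each shared vertex once the boundary has gcd(50,2) + gcd(38,35) + gcd(32,2) + gcd(20,5) + gcd(36,40) = 2+1+2+5+4 = 14.
Pick's theorem gives I = A − B/2 + 1 = 2019 − 14/2 + 1 = 2013.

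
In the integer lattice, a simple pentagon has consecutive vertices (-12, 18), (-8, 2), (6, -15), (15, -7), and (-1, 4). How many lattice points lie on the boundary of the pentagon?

8

Summing gcd(|Δx|,|Δy|) over the edges gives the boundary count: gcd(4,16) + gcd(14,17) + gcd(9,8) + gcd(16,11) + gcd(11,14) = 4+1+1+1+1 = 8.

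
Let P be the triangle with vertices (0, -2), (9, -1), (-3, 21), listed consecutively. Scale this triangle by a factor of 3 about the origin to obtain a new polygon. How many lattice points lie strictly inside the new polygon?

940

By the shoelace formula, twice the signed area is |[0·(-1) − 9·(-2)] + [9·21 − (-3)·(-1)] + [(-3)·(-2) − 0·21]| = 210, so the area is 105.
Along each edge there are gcd(|Δx|,|Δy|)+1 lattice points, so counting each shared vertex once the boundary has gcd(9,1) + gcd(12,22) + gcd(3,23) = 1+2+1 = 4.
Scaling by 3 multiplies the area by 3² = 9 (so the new area is 945) and multiplies the boundary lattice-point count by 3, giving 12.
By Pick's theorem, the interior count of the dilated polygon is 945 − 12/2 + 1 = 940.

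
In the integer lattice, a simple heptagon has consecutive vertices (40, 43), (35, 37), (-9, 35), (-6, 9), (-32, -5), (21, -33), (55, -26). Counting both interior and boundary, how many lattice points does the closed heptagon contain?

3914

Using the shoelace formula, 2A = |[40·37 − 35·43] + [35·35 − (-9)·37] + [(-9)·9 − (-6)·35] + [(-6)·(-5) − (-32)·9] + [(-32)·(-33) − 21·(-5)] + [21·(-26) − 55·(-33)] + [55·43 − 40·(-26)]| = 7815, so the area is 3907.5.
The number of boundary lattice points is Σ gcd(|Δx|,|Δy|) = gcd(5,6) + gcd(44,2) + gcd(3,26) + gcd(26,14) + gcd(53,28) + gcd(34,7) + gcd(15,69) = 1+2+1+2+1+1+3 = 11.
Pick's theorem gives I = A − B/2 + 1 = 3907.5 − 11/2 + 1 = 3903, so the closed region contains I + B = 3903 + 11 = 3914 lattice points.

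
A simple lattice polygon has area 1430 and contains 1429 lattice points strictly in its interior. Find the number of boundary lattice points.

Pick's theorem gives A = I + B/2 − 1, so B = 2(A − I + 1) = 2(1430 − 1429 + 1) = 4.

4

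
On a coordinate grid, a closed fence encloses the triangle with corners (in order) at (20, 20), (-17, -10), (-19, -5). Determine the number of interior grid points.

122

The shoelace formula gives twice the area as |[20·(-10) − (-17)·20] + [(-17)·(-5) − (-19)·(-10)] + [(-19)·20 − 20·(-5)]| = 245, so the area is 122.5.
Summing gcd(|Δx|,|Δy|) over the edges gives the boundary count: gcd(37,30) + gcd(2,5) + gcd(39,25) = 1+1+1 = 3.
Pick's theorem gives I = A − B/2 + 1 = 122.5 − 3/2 + 1 = 122.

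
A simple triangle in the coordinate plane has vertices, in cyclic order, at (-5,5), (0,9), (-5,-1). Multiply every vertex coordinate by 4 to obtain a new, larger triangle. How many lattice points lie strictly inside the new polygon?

The shoelace formula gives twice the area as |[(-5)·9 − 0·5] + [0·(-1) − (-5)·9] + [(-5)·5 − (-5)·(-1)]| = 30, so the area is 15.
Along each edge there are gcd(|Δx|,|Δy|)+1 lattice points, so counting each shared vertex once the boundary has gcd(5,4) + gcd(5,10) + gcd(0,6) = 1+5+6 = 12.
Scaling by 4 multiplies the area by 4² = 16 (so the new area is 240) and multiplies the boundary lattice-point count by 4, giving 48.
By Pick's theorem, the interior count of the dilated polygon is 240 − 48/2 + 1 = 217.

217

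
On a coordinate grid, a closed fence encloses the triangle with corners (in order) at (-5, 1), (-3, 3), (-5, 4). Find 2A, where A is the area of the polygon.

The shoelace formula gives twice the area as |((-5)·3 − (-3)·1) + ((-3)·4 − (-5)·3) + ((-5)·1 − (-5)·4)| = 6, so the area is 3.

6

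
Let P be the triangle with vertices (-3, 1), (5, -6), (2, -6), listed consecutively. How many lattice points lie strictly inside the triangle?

9

By the shoelace formula, twice the signed area is |[(-3)·(-6) − 5·1] + [5·(-6) − 2·(-6)] + [2·1 − (-3)·(-6)]| = 21, so the area is 10.5.
The number of boundary lattice points is Σ gcd(|Δx|,|Δy|) = gcd(8,7) + gcd(3,0) + gcd(5,7) = 1+3+1 = 5.
Pick's theorem gives I = A − B/2 + 1 = 10.5 − 5/2 + 1 = 9.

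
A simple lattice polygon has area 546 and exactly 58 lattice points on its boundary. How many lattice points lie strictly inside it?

518

Pick's theorem A = I + B/2 − 1 rearranges to I = A − B/2 + 1 = 546 − 58/2 + 1 = 518.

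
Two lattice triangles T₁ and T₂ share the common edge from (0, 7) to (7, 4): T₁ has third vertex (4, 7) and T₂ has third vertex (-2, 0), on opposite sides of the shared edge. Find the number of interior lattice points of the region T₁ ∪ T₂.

The union is the simple quadrilateral with vertices (0, 7), (4, 7), (7, 4), (-2, 0) in order.
Using the shoelace formula, 2A = |(0·7 − 4·7) + (4·4 − 7·7) + (7·0 − (-2)·4) + ((-2)·7 − 0·0)| = 67, so the area is 33.5.
The number of boundary lattice points is Σ gcd(|Δx|,|Δy|) = gcd(4,0) + gcd(3,3) + gcd(9,4) + gcd(2,7) = 4+3+1+1 = 9.
By Pick's theorem I = A − B/2 + 1 = 33.5 − 9/2 + 1 = 30.

30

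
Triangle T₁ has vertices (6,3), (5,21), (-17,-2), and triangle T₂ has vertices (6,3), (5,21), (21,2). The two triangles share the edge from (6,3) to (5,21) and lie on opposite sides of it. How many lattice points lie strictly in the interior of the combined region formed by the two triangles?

The union is the simple quadrilateral with vertices (6,3), (-17,-2), (5,21), (21,2) in order.
The shoelace formula gives twice the area as |[6·(-2) − (-17)·3] + [(-17)·21 − 5·(-2)] + [5·2 − 21·21] + [21·3 − 6·2]| = 688, so the area is 344.
The number of boundary lattice points is Σ gcd(|Δx|,|Δy|) = gcd(23,5) + gcd(22,23) + gcd(16,19) + gcd(15,1) = 1+1+1+1 = 4.
By Pick's theorem I = A − B/2 + 1 = 344 − 4/2 + 1 = 343.

343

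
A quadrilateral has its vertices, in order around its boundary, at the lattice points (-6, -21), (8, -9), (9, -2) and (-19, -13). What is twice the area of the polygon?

Using the shoelace formula, 2A = |[(-6)·(-9) − 8·(-21)] + [8·(-2) − 9·(-9)] + [9·(-13) − (-19)·(-2)] + [(-19)·(-21) − (-6)·(-13)]| = 453, so the area is 453/2.

453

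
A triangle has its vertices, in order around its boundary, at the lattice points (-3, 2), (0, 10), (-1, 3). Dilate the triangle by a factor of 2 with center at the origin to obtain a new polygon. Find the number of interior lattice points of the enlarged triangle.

The shoelace formula gives twice the area as |[(-3)·10 − 0·2] + [0·3 − (-1)·10] + [(-1)·2 − (-3)·3]| = 13, so the area is 13/2.
Along each edge there are gcd(|Δx|,|Δy|)+1 lattice points, so counting each shared vertex once the boundary has gcd(3,8) + gcd(1,7) + gcd(2,1) = 1+1+1 = 3.
Scaling by 2 multiplies the area by 2² = 4 (so the new area is 26) and multiplies the boundary lattice-point count by 2, giving 6.
By Pick's theorem, the interior count of the dilated polygon is 26 − 6/2 + 1 = 24.

24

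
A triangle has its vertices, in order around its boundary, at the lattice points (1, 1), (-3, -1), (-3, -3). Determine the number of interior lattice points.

Using the shoelace formula, 2A = |[1·(-1) − (-3)·1] + [(-3)·(-3) − (-3)·(-1)] + [(-3)·1 − 1·(-3)]| = 8, so the area is 4.
Summing gcd(|Δx|,|Δy|) over the edges gives the boundary count: gcd(4,2) + gcd(0,2) + gcd(4,4) = 2+2+4 = 8.
Pick's theorem gives I = A − B/2 + 1 = 4 − 8/2 + 1 = 1.

1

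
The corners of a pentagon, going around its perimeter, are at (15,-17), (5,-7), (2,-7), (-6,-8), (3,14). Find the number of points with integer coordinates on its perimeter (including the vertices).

16

Along each edge there are gcd(|Δx|,|Δy|)+1 lattice points, so counting each shared vertex once the boundary has gcd(10,10) + gcd(3,0) + gcd(8,1) + gcd(9,22) + gcd(12,31) = 10+3+1+1+1 = 16.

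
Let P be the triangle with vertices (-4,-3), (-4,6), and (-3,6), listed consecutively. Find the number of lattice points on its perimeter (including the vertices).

Summing gcd(|Δx|,|Δy|) over the edges gives the boundary count: gcd(0,9) + gcd(1,0) + gcd(1,9) = 9+1+1 = 11.

11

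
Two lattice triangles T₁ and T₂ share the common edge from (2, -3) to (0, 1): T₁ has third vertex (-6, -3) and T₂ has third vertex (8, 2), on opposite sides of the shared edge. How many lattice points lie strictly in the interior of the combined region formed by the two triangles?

The union is the simple quadrilateral with vertices (2, -3), (-6, -3), (0, 1), (8, 2) in order.
By the shoelace formula, twice the signed area is |[2·(-3) − (-6)·(-3)] + [(-6)·1 − 0·(-3)] + [0·2 − 8·1] + [8·(-3) − 2·2]| = 66, so the area is 33.
The number of boundary lattice points is Σ gcd(|Δx|,|Δy|) = gcd(8,0) + gcd(6,4) + gcd(8,1) + gcd(6,5) = 8+2+1+1 = 12.
By Pick's theorem I = A − B/2 + 1 = 33 − 12/2 + 1 = 28.

28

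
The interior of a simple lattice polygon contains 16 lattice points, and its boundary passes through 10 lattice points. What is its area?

20

By Pick's theorem, A = I + B/2 − 1 = 16 + 10/2 − 1 = 20.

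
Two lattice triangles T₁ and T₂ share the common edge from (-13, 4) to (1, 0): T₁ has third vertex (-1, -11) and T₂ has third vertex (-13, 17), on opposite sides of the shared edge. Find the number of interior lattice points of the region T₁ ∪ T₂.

164

The union is the simple quadrilateral with vertices (-13, 4), (-1, -11), (1, 0), (-13, 17) in order.
The shoelace formula gives twice the area as |((-13)·(-11) − (-1)·4) + ((-1)·0 − 1·(-11)) + (1·17 − (-13)·0) + ((-13)·4 − (-13)·17)| = 344, so the area is 172.
Along each edge there are gcd(|Δx|,|Δy|)+1 lattice points, so counting each shared vertex once the boundary has gcd(12,15) + gcd(2,11) + gcd(14,17) + gcd(0,13) = 3+1+1+13 = 18.
By Pick's theorem I = A − B/2 + 1 = 172 − 18/2 + 1 = 164.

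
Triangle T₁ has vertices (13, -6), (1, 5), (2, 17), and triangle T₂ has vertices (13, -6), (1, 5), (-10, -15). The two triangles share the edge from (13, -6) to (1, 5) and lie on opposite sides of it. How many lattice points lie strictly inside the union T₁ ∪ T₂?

257

The union is the simple quadrilateral with vertices (13, -6), (2, 17), (1, 5), (-10, -15) in order.
Using the shoelace formula, 2A = |(13·17 − 2·(-6)) + (2·5 − 1·17) + (1·(-15) − (-10)·5) + ((-10)·(-6) − 13·(-15))| = 516, so the area is 258.
Along each edge there are gcd(|Δx|,|Δy|)+1 lattice points, so counting each shared vertex once the boundary has gcd(11,23) + gcd(1,12) + gcd(11,20) + gcd(23,9) = 1+1+1+1 = 4.
By Pick's theorem I = A − B/2 + 1 = 258 − 4/2 + 1 = 257.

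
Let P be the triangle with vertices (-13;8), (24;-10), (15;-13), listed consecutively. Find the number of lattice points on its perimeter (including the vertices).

11

Summing gcd(|Δx|,|Δy|) over the edges gives the boundary count: gcd(37,18) + gcd(9,3) + gcd(28,21) = 1+3+7 = 11.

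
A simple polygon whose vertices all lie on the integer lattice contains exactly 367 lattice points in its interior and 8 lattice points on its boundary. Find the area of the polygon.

370

Pick's theorem states A = I + B/2 − 1, so A = 367 + 8/2 − 1 = 370.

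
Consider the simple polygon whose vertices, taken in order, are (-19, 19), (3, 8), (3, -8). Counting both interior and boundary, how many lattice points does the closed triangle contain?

Using the shoelace formula, 2A = |[(-19)·8 − 3·19] + [3·(-8) − 3·8] + [3·19 − (-19)·(-8)]| = 352, so the area is 176.
Summing gcd(|Δx|,|Δy|) over the edges gives the boundary count: gcd(22,11) + gcd(0,16) + gcd(22,27) = 11+16+1 = 28.
Pick's theorem gives I = A − B/2 + 1 = 176 − 28/2 + 1 = 163, so the closed region contains I + B = 163 + 28 = 191 lattice points.

191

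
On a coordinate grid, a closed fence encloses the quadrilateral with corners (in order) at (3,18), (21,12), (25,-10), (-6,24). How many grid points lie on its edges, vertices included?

12

The number of boundary lattice points is Σ gcd(|Δx|,|Δy|) = gcd(18,6) + gcd(4,22) + gcd(31,34) + gcd(9,6) = 6+2+1+3 = 12.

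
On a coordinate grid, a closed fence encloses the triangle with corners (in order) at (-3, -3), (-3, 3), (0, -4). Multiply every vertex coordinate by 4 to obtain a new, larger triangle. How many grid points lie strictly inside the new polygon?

The shoelace formula gives twice the area as |((-3)·3 − (-3)·(-3)) + ((-3)·(-4) − 0·3) + (0·(-3) − (-3)·(-4))| = 18, so the area is 9.
Along each edge there are gcd(|Δx|,|Δy|)+1 lattice points, so counting each shared vertex once the boundary has gcd(0,6) + gcd(3,7) + gcd(3,1) = 6+1+1 = 8.
Scaling by 4 multiplies the area by 4² = 16 (so the new area is 144) and multiplies the boundary lattice-point count by 4, giving 32.
By Pick's theorem, the interior count of the dilated polygon is 144 − 32/2 + 1 = 129.

129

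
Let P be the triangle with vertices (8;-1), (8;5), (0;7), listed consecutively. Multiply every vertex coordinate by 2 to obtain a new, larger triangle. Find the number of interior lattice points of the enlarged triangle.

The shoelace formula gives twice the area as |(8·5 − 8·(-1)) + (8·7 − 0·5) + (0·(-1) − 8·7)| = 48, so the area is 24.
Along each edge there are gcd(|Δx|,|Δy|)+1 lattice points, so counting each shared vertex once the boundary has gcd(0,6) + gcd(8,2) + gcd(8,8) = 6+2+8 = 16.
Scaling by 2 multiplies the area by 2² = 4 (so the new area is 96) and multiplies the boundary lattice-point count by 2, giving 32.
By Pick's theorem, the interior count of the dilated polygon is 96 − 32/2 + 1 = 81.

81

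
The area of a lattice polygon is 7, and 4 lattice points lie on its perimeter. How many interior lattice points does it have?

6

Pick's theorem A = I + B/2 − 1 rearranges to I = A − B/2 + 1 = 7 − 4/2 + 1 = 6.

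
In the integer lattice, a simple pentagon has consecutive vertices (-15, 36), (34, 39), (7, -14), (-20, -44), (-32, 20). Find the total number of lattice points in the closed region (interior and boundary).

2909

The shoelace formula gives twice the area as |[(-15)·39 − 34·36] + [34·(-14) − 7·39] + [7·(-44) − (-20)·(-14)] + [(-20)·20 − (-32)·(-44)] + [(-32)·36 − (-15)·20]| = 5806, so the area is 2903.
Summing gcd(|Δx|,|Δy|) over the edges gives the boundary count: gcd(49,3) + gcd(27,53) + gcd(27,30) + gcd(12,64) + gcd(17,16) = 1+1+3+4+1 = 10.
Pick's theorem gives I = A − B/2 + 1 = 2903 − 10/2 + 1 = 2899, so the closed region contains I + B = 2899 + 10 = 2909 lattice points.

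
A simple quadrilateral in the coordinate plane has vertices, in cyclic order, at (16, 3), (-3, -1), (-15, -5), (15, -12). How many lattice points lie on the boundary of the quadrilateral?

Summing gcd(|Δx|,|Δy|) over the edges gives the boundary count: gcd(19,4) + gcd(12,4) + gcd(30,7) + gcd(1,15) = 1+4+1+1 = 7.

7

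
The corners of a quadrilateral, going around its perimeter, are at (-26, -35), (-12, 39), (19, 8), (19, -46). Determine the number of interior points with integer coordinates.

2536

The shoelace formula gives twice the area as |((-26)·39 − (-12)·(-35)) + ((-12)·8 − 19·39) + (19·(-46) − 19·8) + (19·(-35) − (-26)·(-46))| = 5158, so the area is 2579.
The number of boundary lattice points is Σ gcd(|Δx|,|Δy|) = gcd(14,74) + gcd(31,31) + gcd(0,54) + gcd(45,11) = 2+31+54+1 = 88.
By Pick's theorem A = I + B/2 − 1, so I = 2579 − 88/2 + 1 = 2536.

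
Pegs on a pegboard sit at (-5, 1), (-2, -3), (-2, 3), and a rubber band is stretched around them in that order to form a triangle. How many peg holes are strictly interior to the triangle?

6

The shoelace formula gives twice the area as |[(-5)·(-3) − (-2)·1] + [(-2)·3 − (-2)·(-3)] + [(-2)·1 − (-5)·3]| = 18, so the area is 9.
The number of boundary lattice points is Σ gcd(|Δx|,|Δy|) = gcd(3,4) + gcd(0,6) + gcd(3,2) = 1+6+1 = 8.
By Pick's theorem A = I + B/2 − 1, so I = 9 − 8/2 + 1 = 6.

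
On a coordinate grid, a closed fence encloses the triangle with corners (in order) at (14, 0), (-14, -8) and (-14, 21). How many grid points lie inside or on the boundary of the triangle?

427

The shoelace formula gives twice the area as |[14·(-8) − (-14)·0] + [(-14)·21 − (-14)·(-8)] + [(-14)·0 − 14·21]| = 812, so the area is 406.
Summing gcd(|Δx|,|Δy|) over the edges gives the boundary count: gcd(28,8) + gcd(0,29) + gcd(28,21) = 4+29+7 = 40.
Pick's theorem gives I = A − B/2 + 1 = 406 − 40/2 + 1 = 387, so the closed region contains I + B = 387 + 40 = 427 lattice points.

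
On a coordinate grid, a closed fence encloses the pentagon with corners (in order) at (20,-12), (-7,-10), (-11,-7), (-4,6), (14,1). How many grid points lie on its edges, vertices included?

Summing gcd(|Δx|,|Δy|) over the edges gives the boundary count: gcd(27,2) + gcd(4,3) + gcd(7,13) + gcd(18,5) + gcd(6,13) = 1+1+1+1+1 = 5.

5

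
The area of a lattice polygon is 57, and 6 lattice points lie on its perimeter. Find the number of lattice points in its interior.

From Pick's theorem, I = A − B/2 + 1 = 57 − 6/2 + 1 = 55.

55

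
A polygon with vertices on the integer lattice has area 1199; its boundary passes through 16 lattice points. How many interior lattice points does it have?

From Pick's theorem, I = A − B/2 + 1 = 1199 − 16/2 + 1 = 1192.

1192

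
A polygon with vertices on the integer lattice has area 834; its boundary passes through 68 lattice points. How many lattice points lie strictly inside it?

From Pick's theorem, I = A − B/2 + 1 = 834 − 68/2 + 1 = 801.

801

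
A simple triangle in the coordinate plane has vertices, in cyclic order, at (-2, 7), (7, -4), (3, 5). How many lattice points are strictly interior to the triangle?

18

Using the shoelace formula, 2A = |[(-2)·(-4) − 7·7] + [7·5 − 3·(-4)] + [3·7 − (-2)·5]| = 37, so the area is 37/2.
The number of boundary lattice points is Σ gcd(|Δx|,|Δy|) = gcd(9,11) + gcd(4,9) + gcd(5,2) = 1+1+1 = 3.
Pick's theorem gives I = A − B/2 + 1 = 37/2 − 3/2 + 1 = 18.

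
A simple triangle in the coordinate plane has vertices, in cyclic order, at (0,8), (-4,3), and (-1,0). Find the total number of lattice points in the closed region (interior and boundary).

17

By the shoelace formula, twice the signed area is |(0·3 − (-4)·8) + ((-4)·0 − (-1)·3) + ((-1)·8 − 0·0)| = 27, so the area is 27/2.
Along each edge there are gcd(|Δx|,|Δy|)+1 lattice points, so counting each shared vertex once the boundary has gcd(4,5) + gcd(3,3) + gcd(1,8) = 1+3+1 = 5.
Pick's theorem gives I = A − B/2 + 1 = 27/2 − 5/2 + 1 = 12, so the closed region contains I + B = 12 + 5 = 17 lattice points.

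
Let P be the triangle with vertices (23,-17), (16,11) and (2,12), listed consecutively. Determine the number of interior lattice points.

By the shoelace formula, twice the signed area is |[23·11 − 16·(-17)] + [16·12 − 2·11] + [2·(-17) − 23·12]| = 385, so the area is 192.5.
Along each edge there are gcd(|Δx|,|Δy|)+1 lattice points, so counting each shared vertex once the boundary has gcd(7,28) + gcd(14,1) + gcd(21,29) = 7+1+1 = 9.
By Pick's theorem A = I + B/2 − 1, so I = 192.5 − 9/2 + 1 = 189.

189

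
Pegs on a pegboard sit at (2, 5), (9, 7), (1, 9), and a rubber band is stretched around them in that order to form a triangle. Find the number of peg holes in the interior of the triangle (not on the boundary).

14

Using the shoelace formula, 2A = |[2·7 − 9·5] + [9·9 − 1·7] + [1·5 − 2·9]| = 30, so the area is 15.
Along each edge there are gcd(|Δx|,|Δy|)+1 lattice points, so counting each shared vertex once the boundary has gcd(7,2) + gcd(8,2) + gcd(1,4) = 1+2+1 = 4.
By Pick's theorem A = I + B/2 − 1, so I = 15 − 4/2 + 1 = 14.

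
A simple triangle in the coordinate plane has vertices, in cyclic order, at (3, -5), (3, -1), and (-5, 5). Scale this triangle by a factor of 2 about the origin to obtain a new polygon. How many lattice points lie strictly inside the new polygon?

57

Using the shoelace formula, 2A = |[3·(-1) − 3·(-5)] + [3·5 − (-5)·(-1)] + [(-5)·(-5) − 3·5]| = 32, so the area is 16.
The number of boundary lattice points is Σ gcd(|Δx|,|Δy|) = gcd(0,4) + gcd(8,6) + gcd(8,10) = 4+2+2 = 8.
Scaling by 2 multiplies the area by 2² = 4 (so the new area is 64) and multiplies the boundary lattice-point count by 2, giving 16.
By Pick's theorem, the interior count of the dilated polygon is 64 − 16/2 + 1 = 57.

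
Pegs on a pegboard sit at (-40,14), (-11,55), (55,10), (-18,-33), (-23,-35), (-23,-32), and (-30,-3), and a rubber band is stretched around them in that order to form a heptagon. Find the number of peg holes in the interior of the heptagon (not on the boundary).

By the shoelace formula, twice the signed area is |((-40)·55 − (-11)·14) + ((-11)·10 − 55·55) + (55·(-33) − (-18)·10) + ((-18)·(-35) − (-23)·(-33)) + ((-23)·(-32) − (-23)·(-35)) + ((-23)·(-3) − (-30)·(-32)) + ((-30)·14 − (-40)·(-3))| = 8445, so the area is 8445/2.
The number of boundary lattice points is Σ gcd(|Δx|,|Δy|) = gcd(29,41) + gcd(66,45) + gcd(73,43) + gcd(5,2) + gcd(0,3) + gcd(7,29) + gcd(10,17) = 1+3+1+1+3+1+1 = 11.
Pick's theorem gives I = A − B/2 + 1 = 8445/2 − 11/2 + 1 = 4218.

4218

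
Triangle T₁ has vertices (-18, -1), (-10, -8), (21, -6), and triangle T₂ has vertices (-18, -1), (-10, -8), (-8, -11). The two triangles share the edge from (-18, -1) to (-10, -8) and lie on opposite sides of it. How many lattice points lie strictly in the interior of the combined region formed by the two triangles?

The union is the simple quadrilateral with vertices (-18, -1), (21, -6), (-10, -8), (-8, -11) in order.
Using the shoelace formula, 2A = |((-18)·(-6) − 21·(-1)) + (21·(-8) − (-10)·(-6)) + ((-10)·(-11) − (-8)·(-8)) + ((-8)·(-1) − (-18)·(-11))| = 243, so the area is 121.5.
Along each edge there are gcd(|Δx|,|Δy|)+1 lattice points, so counting each shared vertex once the boundary has gcd(39,5) + gcd(31,2) + gcd(2,3) + gcd(10,10) = 1+1+1+10 = 13.
By Pick's theorem I = A − B/2 + 1 = 121.5 − 13/2 + 1 = 116.

116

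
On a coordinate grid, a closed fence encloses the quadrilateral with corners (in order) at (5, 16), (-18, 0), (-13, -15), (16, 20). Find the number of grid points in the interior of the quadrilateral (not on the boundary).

344

By the shoelace formula, twice the signed area is |[5·0 − (-18)·16] + [(-18)·(-15) − (-13)·0] + [(-13)·20 − 16·(-15)] + [16·16 − 5·20]| = 694, so the area is 347.
Along each edge there are gcd(|Δx|,|Δy|)+1 lattice points, so counting each shared vertex once the boundary has gcd(23,16) + gcd(5,15) + gcd(29,35) + gcd(11,4) = 1+5+1+1 = 8.
Pick's theorem gives I = A − B/2 + 1 = 347 − 8/2 + 1 = 344.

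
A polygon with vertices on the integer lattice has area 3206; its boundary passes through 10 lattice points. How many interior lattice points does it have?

Pick's theorem A = I + B/2 − 1 rearranges to I = A − B/2 + 1 = 3206 − 10/2 + 1 = 3202.

3202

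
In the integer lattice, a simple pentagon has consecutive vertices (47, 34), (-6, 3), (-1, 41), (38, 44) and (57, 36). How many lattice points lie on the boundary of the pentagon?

8

Along each edge there are gcd(|Δx|,|Δy|)+1 lattice points, so counting each shared vertex once the boundary has gcd(53,31) + gcd(5,38) + gcd(39,3) + gcd(19,8) + gcd(10,2) = 1+1+3+1+2 = 8.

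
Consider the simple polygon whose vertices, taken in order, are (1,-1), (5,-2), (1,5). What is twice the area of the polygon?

24

By the shoelace formula, twice the signed area is |(1·(-2) − 5·(-1)) + (5·5 − 1·(-2)) + (1·(-1) − 1·5)| = 24, so the area is 12.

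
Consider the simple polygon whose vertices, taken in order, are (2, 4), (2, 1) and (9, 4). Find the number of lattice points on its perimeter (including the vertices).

The number of boundary lattice points is Σ gcd(|Δx|,|Δy|) = gcd(0,3) + gcd(7,3) + gcd(7,0) = 3+1+7 = 11.

11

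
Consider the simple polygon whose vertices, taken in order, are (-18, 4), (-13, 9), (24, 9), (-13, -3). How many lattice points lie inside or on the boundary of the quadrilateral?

275

Using the shoelace formula, 2A = |((-18)·9 − (-13)·4) + ((-13)·9 − 24·9) + (24·(-3) − (-13)·9) + ((-13)·4 − (-18)·(-3))| = 504, so the area is 252.
Summing gcd(|Δx|,|Δy|) over the edges gives the boundary count: gcd(5,5) + gcd(37,0) + gcd(37,12) + gcd(5,7) = 5+37+1+1 = 44.
Pick's theorem gives I = A − B/2 + 1 = 252 − 44/2 + 1 = 231, so the closed region contains I + B = 231 + 44 = 275 lattice points.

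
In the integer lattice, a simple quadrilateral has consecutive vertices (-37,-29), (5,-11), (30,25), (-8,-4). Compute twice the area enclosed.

The shoelace formula gives twice the area as |((-37)·(-11) − 5·(-29)) + (5·25 − 30·(-11)) + (30·(-4) − (-8)·25) + ((-8)·(-29) − (-37)·(-4))| = 1171, so the area is 1171/2.

1171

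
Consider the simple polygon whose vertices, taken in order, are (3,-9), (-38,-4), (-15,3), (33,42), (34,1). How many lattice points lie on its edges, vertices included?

7

Summing gcd(|Δx|,|Δy|) over the edges gives the boundary count: gcd(41,5) + gcd(23,7) + gcd(48,39) + gcd(1,41) + gcd(31,10) = 1+1+3+1+1 = 7.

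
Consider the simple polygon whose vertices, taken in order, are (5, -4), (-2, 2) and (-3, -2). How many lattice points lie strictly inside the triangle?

16

The shoelace formula gives twice the area as |[5·2 − (-2)·(-4)] + [(-2)·(-2) − (-3)·2] + [(-3)·(-4) − 5·(-2)]| = 34, so the area is 17.
The number of boundary lattice points is Σ gcd(|Δx|,|Δy|) = gcd(7,6) + gcd(1,4) + gcd(8,2) = 1+1+2 = 4.
Pick's theorem gives I = A − B/2 + 1 = 17 − 4/2 + 1 = 16.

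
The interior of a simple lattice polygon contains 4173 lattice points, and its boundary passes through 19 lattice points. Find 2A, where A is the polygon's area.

Pick's theorem states A = I + B/2 − 1, so A = 4173 + 19/2 − 1 = 8363/2.
Hence 2A = 8363.

8363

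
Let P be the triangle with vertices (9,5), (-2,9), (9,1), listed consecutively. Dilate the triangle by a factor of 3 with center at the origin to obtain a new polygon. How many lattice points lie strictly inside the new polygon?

190

By the shoelace formula, twice the signed area is |(9·9 − (-2)·5) + ((-2)·1 − 9·9) + (9·5 − 9·1)| = 44, so the area is 22.
The number of boundary lattice points is Σ gcd(|Δx|,|Δy|) = gcd(11,4) + gcd(11,8) + gcd(0,4) = 1+1+4 = 6.
Scaling by 3 multiplies the area by 3² = 9 (so the new area is 198) and multiplies the boundary lattice-point count by 3, giving 18.
By Pick's theorem, the interior count of the dilated polygon is 198 − 18/2 + 1 = 190.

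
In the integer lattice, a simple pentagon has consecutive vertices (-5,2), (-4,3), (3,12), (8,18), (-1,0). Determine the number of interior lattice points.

Using the shoelace formula, 2A = |[(-5)·3 − (-4)·2] + [(-4)·12 − 3·3] + [3·18 − 8·12] + [8·0 − (-1)·18] + [(-1)·2 − (-5)·0]| = 90, so the area is 45.
The number of boundary lattice points is Σ gcd(|Δx|,|Δy|) = gcd(1,1) + gcd(7,9) + gcd(5,6) + gcd(9,18) + gcd(4,2) = 1+1+1+9+2 = 14.
By Pick's theorem A = I + B/2 − 1, so I = 45 − 14/2 + 1 = 39.

39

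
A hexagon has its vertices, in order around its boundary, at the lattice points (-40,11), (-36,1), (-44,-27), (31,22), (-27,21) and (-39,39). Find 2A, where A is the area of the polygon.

The shoelace formula gives twice the area as |[(-40)·1 − (-36)·11] + [(-36)·(-27) − (-44)·1] + [(-44)·22 − 31·(-27)] + [31·21 − (-27)·22] + [(-27)·39 − (-39)·21] + [(-39)·11 − (-40)·39]| = 3383, so the area is 1691.5.

3383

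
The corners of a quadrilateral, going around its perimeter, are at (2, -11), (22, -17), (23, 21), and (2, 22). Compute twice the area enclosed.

1459

By the shoelace formula, twice the signed area is |(2·(-17) − 22·(-11)) + (22·21 − 23·(-17)) + (23·22 − 2·21) + (2·(-11) − 2·22)| = 1459, so the area is 729.5.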